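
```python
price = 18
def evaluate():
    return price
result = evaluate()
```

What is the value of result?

Step 1: price = 18 is defined in the global scope.
Step 2: evaluate() looks up price. No local price exists, so Python checks the global scope via LEGB rule and finds price = 18.
Step 3: result = 18

The answer is 18.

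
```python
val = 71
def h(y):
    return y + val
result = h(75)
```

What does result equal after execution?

Step 1: val = 71 is defined globally.
Step 2: h(75) uses parameter y = 75 and looks up val from global scope = 71.
Step 3: result = 75 + 71 = 146

The answer is 146.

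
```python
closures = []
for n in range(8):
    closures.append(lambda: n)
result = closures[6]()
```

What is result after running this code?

Step 1: The loop creates 8 lambdas, all referencing the same variable n.
Step 2: After the loop, n = 7 (final value).
Step 3: closures[6]() looks up n at call time and finds 7. This is the late binding gotcha. result = 7

The answer is 7.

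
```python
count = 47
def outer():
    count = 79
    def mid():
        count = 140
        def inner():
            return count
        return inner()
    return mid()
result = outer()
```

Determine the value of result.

Step 1: Three levels of shadowing: global 47, outer 79, mid 140.
Step 2: inner() finds count = 140 in enclosing mid() scope.
Step 3: result = 140

The answer is 140.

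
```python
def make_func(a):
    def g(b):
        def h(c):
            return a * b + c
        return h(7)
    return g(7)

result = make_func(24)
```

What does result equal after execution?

Step 1: a = 24, b = 7, c = 7.
Step 2: h() computes a * b + c = 24 * 7 + 7 = 175.
Step 3: result = 175

The answer is 175.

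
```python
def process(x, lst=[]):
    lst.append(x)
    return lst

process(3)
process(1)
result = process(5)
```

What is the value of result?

Step 1: Mutable default argument gotcha! The list [] is created once.
Step 2: Each call appends to the SAME list: [3], [3, 1], [3, 1, 5].
Step 3: result = [3, 1, 5]

The answer is [3, 1, 5].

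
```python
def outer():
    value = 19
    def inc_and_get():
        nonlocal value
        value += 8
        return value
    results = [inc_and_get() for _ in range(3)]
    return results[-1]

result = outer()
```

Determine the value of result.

Step 1: value = 19.
Step 2: Three calls to inc_and_get(), each adding 8.
Step 3: Last value = 19 + 8 * 3 = 43

The answer is 43.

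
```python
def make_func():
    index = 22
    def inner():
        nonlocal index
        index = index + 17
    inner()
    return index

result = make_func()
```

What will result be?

Step 1: make_func() sets index = 22.
Step 2: inner() uses nonlocal to modify index in make_func's scope: index = 22 + 17 = 39.
Step 3: make_func() returns the modified index = 39

The answer is 39.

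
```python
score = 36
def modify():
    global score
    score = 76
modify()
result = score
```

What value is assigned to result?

Step 1: score = 36 globally.
Step 2: modify() declares global score and sets it to 76.
Step 3: After modify(), global score = 76. result = 76

The answer is 76.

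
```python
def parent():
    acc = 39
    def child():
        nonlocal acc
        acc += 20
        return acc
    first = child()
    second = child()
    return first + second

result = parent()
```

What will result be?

Step 1: acc starts at 39.
Step 2: First call: acc = 39 + 20 = 59, returns 59.
Step 3: Second call: acc = 59 + 20 = 79, returns 79.
Step 4: result = 59 + 79 = 138

The answer is 138.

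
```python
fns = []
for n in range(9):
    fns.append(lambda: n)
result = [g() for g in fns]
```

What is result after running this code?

Step 1: All 9 lambdas share the same variable n.
Step 2: After the loop, n = 8.
Step 3: Each call returns 8. result = [8, 8, 8, 8, 8, 8, 8, 8, 8]

The answer is [8, 8, 8, 8, 8, 8, 8, 8, 8].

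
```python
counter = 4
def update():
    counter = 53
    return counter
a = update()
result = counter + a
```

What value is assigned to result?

Step 1: Global counter = 4. update() returns local counter = 53.
Step 2: a = 53. Global counter still = 4.
Step 3: result = 4 + 53 = 57

The answer is 57.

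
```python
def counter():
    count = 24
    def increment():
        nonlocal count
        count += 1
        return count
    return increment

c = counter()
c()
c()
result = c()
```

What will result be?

Step 1: counter() creates closure with count = 24.
Step 2: Each c() call increments count via nonlocal. After 3 calls: 24 + 3 = 27.
Step 3: result = 27

The answer is 27.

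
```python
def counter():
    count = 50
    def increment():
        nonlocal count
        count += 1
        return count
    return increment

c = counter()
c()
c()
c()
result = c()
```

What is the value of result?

Step 1: counter() creates closure with count = 50.
Step 2: Each c() call increments count via nonlocal. After 4 calls: 50 + 4 = 54.
Step 3: result = 54

The answer is 54.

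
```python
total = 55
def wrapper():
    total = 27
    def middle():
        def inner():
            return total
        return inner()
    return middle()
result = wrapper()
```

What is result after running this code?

Step 1: wrapper() defines total = 27. middle() and inner() have no local total.
Step 2: inner() checks local (none), enclosing middle() (none), enclosing wrapper() and finds total = 27.
Step 3: result = 27

The answer is 27.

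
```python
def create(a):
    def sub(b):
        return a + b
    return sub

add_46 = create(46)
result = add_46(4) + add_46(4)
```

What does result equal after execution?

Step 1: add_46 captures a = 46.
Step 2: add_46(4) = 46 + 4 = 50, called twice.
Step 3: result = 50 + 50 = 100

The answer is 100.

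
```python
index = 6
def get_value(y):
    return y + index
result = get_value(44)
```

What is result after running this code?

Step 1: index = 6 is defined globally.
Step 2: get_value(44) uses parameter y = 44 and looks up index from global scope = 6.
Step 3: result = 44 + 6 = 50

The answer is 50.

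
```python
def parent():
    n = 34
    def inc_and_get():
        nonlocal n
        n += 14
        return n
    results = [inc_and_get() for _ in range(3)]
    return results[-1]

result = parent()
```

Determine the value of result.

Step 1: n = 34.
Step 2: Three calls to inc_and_get(), each adding 14.
Step 3: Last value = 34 + 14 * 3 = 76

The answer is 76.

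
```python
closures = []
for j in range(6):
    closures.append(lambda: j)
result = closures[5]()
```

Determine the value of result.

Step 1: The loop creates 6 lambdas, all referencing the same variable j.
Step 2: After the loop, j = 5 (final value).
Step 3: closures[5]() looks up j at call time and finds 5. This is the late binding gotcha. result = 5

The answer is 5.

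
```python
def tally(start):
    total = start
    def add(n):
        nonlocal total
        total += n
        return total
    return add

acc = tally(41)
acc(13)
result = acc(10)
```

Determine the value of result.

Step 1: tally(41) creates closure with total = 41.
Step 2: First acc(13): total = 41 + 13 = 54.
Step 3: Second acc(10): total = 54 + 10 = 64. result = 64

The answer is 64.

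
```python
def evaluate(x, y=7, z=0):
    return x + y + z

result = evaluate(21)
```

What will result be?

Step 1: evaluate(21) uses defaults y = 7, z = 0.
Step 2: Returns 21 + 7 + 0 = 28.
Step 3: result = 28

The answer is 28.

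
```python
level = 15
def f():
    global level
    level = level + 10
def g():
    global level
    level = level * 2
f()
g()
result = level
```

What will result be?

Step 1: level = 15.
Step 2: f() adds 10: level = 15 + 10 = 25.
Step 3: g() doubles: level = 25 * 2 = 50.
Step 4: result = 50

The answer is 50.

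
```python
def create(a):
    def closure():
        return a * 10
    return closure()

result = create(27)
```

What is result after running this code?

Step 1: create(27) binds parameter a = 27.
Step 2: closure() accesses a = 27 from enclosing scope.
Step 3: result = 27 * 10 = 270

The answer is 270.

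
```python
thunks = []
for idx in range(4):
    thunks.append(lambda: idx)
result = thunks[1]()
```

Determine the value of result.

Step 1: The loop creates 4 lambdas, all referencing the same variable idx.
Step 2: After the loop, idx = 3 (final value).
Step 3: thunks[1]() looks up idx at call time and finds 3. This is the late binding gotcha. result = 3

The answer is 3.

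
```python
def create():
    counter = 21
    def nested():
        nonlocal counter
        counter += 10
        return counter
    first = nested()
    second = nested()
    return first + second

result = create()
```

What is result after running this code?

Step 1: counter starts at 21.
Step 2: First call: counter = 21 + 10 = 31, returns 31.
Step 3: Second call: counter = 31 + 10 = 41, returns 41.
Step 4: result = 31 + 41 = 72

The answer is 72.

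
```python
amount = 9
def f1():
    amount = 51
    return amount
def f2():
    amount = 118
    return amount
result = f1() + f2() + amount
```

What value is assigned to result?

Step 1: Each function shadows global amount with its own local.
Step 2: f1() returns 51, f2() returns 118.
Step 3: Global amount = 9 is unchanged. result = 51 + 118 + 9 = 178

The answer is 178.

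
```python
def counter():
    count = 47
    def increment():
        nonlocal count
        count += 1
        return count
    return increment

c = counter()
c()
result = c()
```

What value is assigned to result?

Step 1: counter() creates closure with count = 47.
Step 2: Each c() call increments count via nonlocal. After 2 calls: 47 + 2 = 49.
Step 3: result = 49

The answer is 49.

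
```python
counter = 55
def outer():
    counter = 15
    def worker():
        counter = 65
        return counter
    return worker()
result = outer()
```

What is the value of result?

Step 1: Three scopes define counter: global (55), outer (15), worker (65).
Step 2: worker() has its own local counter = 65, which shadows both enclosing and global.
Step 3: result = 65 (local wins in LEGB)

The answer is 65.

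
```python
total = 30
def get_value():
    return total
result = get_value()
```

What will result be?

Step 1: total = 30 is defined in the global scope.
Step 2: get_value() looks up total. No local total exists, so Python checks the global scope via LEGB rule and finds total = 30.
Step 3: result = 30

The answer is 30.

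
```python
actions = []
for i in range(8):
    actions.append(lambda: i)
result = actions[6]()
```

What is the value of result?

Step 1: The loop creates 8 lambdas, all referencing the same variable i.
Step 2: After the loop, i = 7 (final value).
Step 3: actions[6]() looks up i at call time and finds 7. This is the late binding gotcha. result = 7

The answer is 7.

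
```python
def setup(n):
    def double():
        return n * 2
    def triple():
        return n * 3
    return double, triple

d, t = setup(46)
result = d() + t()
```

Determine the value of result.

Step 1: Both closures capture the same n = 46.
Step 2: d() = 46 * 2 = 92, t() = 46 * 3 = 138.
Step 3: result = 92 + 138 = 230

The answer is 230.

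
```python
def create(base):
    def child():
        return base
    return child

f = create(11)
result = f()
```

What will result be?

Step 1: create(11) creates closure capturing base = 11.
Step 2: f() returns the captured base = 11.
Step 3: result = 11

The answer is 11.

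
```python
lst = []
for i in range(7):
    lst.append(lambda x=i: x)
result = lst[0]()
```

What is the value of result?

Step 1: Default argument x=i captures i's value at each iteration.
Step 2: lst[0] captured x = 0 when i was 0.
Step 3: result = 0

The answer is 0.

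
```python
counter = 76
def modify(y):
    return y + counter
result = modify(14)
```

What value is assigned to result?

Step 1: counter = 76 is defined globally.
Step 2: modify(14) uses parameter y = 14 and looks up counter from global scope = 76.
Step 3: result = 14 + 76 = 90

The answer is 90.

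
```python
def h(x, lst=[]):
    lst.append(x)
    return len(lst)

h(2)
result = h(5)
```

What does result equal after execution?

Step 1: Mutable default list persists between calls.
Step 2: First call: lst = [2], len = 1. Second call: lst = [2, 5], len = 2.
Step 3: result = 2

The answer is 2.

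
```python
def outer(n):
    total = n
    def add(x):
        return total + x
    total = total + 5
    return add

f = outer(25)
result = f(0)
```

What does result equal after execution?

Step 1: outer(25) sets total = 25, then total = 25 + 5 = 30.
Step 2: Closures capture by reference, so add sees total = 30.
Step 3: f(0) returns 30 + 0 = 30

The answer is 30.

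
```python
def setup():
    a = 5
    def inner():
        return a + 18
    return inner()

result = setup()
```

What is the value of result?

Step 1: setup() defines a = 5.
Step 2: inner() reads a = 5 from enclosing scope, returns 5 + 18 = 23.
Step 3: result = 23

The answer is 23.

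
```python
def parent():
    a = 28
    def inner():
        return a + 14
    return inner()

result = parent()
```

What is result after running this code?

Step 1: parent() defines a = 28.
Step 2: inner() reads a = 28 from enclosing scope, returns 28 + 14 = 42.
Step 3: result = 42

The answer is 42.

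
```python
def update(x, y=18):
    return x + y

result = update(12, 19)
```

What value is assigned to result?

Step 1: update(12, 19) overrides default y with 19.
Step 2: Returns 12 + 19 = 31.
Step 3: result = 31

The answer is 31.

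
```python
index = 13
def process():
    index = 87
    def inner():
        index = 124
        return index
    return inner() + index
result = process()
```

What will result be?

Step 1: process() has local index = 87. inner() has local index = 124.
Step 2: inner() returns its local index = 124.
Step 3: process() returns 124 + its own index (87) = 211

The answer is 211.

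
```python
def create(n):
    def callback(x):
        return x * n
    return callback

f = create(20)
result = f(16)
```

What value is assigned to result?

Step 1: create(20) creates a closure capturing n = 20.
Step 2: f(16) computes 16 * 20 = 320.
Step 3: result = 320

The answer is 320.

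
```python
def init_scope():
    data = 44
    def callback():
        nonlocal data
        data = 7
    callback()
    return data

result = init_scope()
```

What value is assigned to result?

Step 1: init_scope() sets data = 44.
Step 2: callback() uses nonlocal to reassign data = 7.
Step 3: result = 7

The answer is 7.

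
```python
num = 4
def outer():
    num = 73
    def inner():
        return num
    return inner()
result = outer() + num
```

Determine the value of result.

Step 1: Global num = 4. outer() shadows with num = 73.
Step 2: inner() returns enclosing num = 73. outer() = 73.
Step 3: result = 73 + global num (4) = 77

The answer is 77.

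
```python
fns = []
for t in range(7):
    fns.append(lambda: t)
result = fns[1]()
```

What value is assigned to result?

Step 1: The loop creates 7 lambdas, all referencing the same variable t.
Step 2: After the loop, t = 6 (final value).
Step 3: fns[1]() looks up t at call time and finds 6. This is the late binding gotcha. result = 6

The answer is 6.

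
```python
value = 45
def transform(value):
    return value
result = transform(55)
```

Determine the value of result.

Step 1: Global value = 45.
Step 2: transform(55) takes parameter value = 55, which shadows the global.
Step 3: result = 55

The answer is 55.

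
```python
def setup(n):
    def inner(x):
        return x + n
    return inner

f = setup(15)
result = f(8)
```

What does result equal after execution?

Step 1: setup(15) creates a closure that captures n = 15.
Step 2: f(8) calls the closure with x = 8, returning 8 + 15 = 23.
Step 3: result = 23

The answer is 23.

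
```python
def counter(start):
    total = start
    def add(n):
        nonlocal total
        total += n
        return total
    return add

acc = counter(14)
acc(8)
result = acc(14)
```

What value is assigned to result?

Step 1: counter(14) creates closure with total = 14.
Step 2: First acc(8): total = 14 + 8 = 22.
Step 3: Second acc(14): total = 22 + 14 = 36. result = 36

The answer is 36.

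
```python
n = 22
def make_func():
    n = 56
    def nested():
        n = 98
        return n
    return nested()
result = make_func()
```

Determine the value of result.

Step 1: Three scopes define n: global (22), make_func (56), nested (98).
Step 2: nested() has its own local n = 98, which shadows both enclosing and global.
Step 3: result = 98 (local wins in LEGB)

The answer is 98.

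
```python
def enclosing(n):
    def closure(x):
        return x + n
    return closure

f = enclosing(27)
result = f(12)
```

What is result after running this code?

Step 1: enclosing(27) creates a closure that captures n = 27.
Step 2: f(12) calls the closure with x = 12, returning 12 + 27 = 39.
Step 3: result = 39

The answer is 39.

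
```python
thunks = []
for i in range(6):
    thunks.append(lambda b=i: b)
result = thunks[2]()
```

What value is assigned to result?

Step 1: Default argument b=i captures i's value at each iteration.
Step 2: thunks[2] captured b = 2 when i was 2.
Step 3: result = 2

The answer is 2.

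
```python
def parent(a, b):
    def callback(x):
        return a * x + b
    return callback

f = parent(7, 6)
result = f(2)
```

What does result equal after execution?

Step 1: parent(7, 6) captures a = 7, b = 6.
Step 2: f(2) computes 7 * 2 + 6 = 20.
Step 3: result = 20

The answer is 20.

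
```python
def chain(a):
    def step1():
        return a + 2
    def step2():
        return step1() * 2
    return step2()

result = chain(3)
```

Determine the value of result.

Step 1: chain(3) captures a = 3.
Step 2: step2() calls step1() which returns 3 + 2 = 5.
Step 3: step2() returns 5 * 2 = 10

The answer is 10.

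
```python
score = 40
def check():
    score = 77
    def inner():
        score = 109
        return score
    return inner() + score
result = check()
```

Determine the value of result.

Step 1: check() has local score = 77. inner() has local score = 109.
Step 2: inner() returns its local score = 109.
Step 3: check() returns 109 + its own score (77) = 186

The answer is 186.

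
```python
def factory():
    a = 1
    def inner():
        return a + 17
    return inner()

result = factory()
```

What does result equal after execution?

Step 1: factory() defines a = 1.
Step 2: inner() reads a = 1 from enclosing scope, returns 1 + 17 = 18.
Step 3: result = 18

The answer is 18.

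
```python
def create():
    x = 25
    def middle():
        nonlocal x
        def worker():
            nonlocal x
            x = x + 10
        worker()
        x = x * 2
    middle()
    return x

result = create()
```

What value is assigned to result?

Step 1: x = 25.
Step 2: worker() adds 10: x = 25 + 10 = 35.
Step 3: middle() doubles: x = 35 * 2 = 70.
Step 4: result = 70

The answer is 70.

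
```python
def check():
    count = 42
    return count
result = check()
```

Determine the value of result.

Step 1: check() defines count = 42 in its local scope.
Step 2: return count finds the local variable count = 42.
Step 3: result = 42

The answer is 42.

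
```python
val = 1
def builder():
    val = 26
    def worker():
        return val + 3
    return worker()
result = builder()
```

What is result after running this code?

Step 1: builder() shadows global val with val = 26.
Step 2: worker() finds val = 26 in enclosing scope, computes 26 + 3 = 29.
Step 3: result = 29

The answer is 29.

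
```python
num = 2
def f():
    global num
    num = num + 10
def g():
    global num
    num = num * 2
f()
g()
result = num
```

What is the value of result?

Step 1: num = 2.
Step 2: f() adds 10: num = 2 + 10 = 12.
Step 3: g() doubles: num = 12 * 2 = 24.
Step 4: result = 24

The answer is 24.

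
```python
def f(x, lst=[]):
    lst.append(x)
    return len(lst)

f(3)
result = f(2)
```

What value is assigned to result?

Step 1: Mutable default list persists between calls.
Step 2: First call: lst = [3], len = 1. Second call: lst = [3, 2], len = 2.
Step 3: result = 2

The answer is 2.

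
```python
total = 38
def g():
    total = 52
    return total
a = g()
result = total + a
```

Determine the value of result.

Step 1: Global total = 38. g() returns local total = 52.
Step 2: a = 52. Global total still = 38.
Step 3: result = 38 + 52 = 90

The answer is 90.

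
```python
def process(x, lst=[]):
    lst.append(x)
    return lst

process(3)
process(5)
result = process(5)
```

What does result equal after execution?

Step 1: Mutable default argument gotcha! The list [] is created once.
Step 2: Each call appends to the SAME list: [3], [3, 5], [3, 5, 5].
Step 3: result = [3, 5, 5]

The answer is [3, 5, 5].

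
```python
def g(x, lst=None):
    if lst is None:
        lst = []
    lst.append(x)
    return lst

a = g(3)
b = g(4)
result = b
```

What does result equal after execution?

Step 1: None default with guard creates a NEW list each call.
Step 2: a = [3] (fresh list). b = [4] (another fresh list).
Step 3: result = [4] (this is the fix for mutable default)

The answer is [4].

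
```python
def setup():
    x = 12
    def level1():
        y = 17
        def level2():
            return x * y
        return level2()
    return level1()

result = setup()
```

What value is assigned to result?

Step 1: x = 12 in setup. y = 17 in level1.
Step 2: level2() reads x = 12 and y = 17 from enclosing scopes.
Step 3: result = 12 * 17 = 204

The answer is 204.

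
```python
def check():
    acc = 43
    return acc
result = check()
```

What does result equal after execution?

Step 1: check() defines acc = 43 in its local scope.
Step 2: return acc finds the local variable acc = 43.
Step 3: result = 43

The answer is 43.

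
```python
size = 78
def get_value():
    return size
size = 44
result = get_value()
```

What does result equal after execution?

Step 1: size is first set to 78, then reassigned to 44.
Step 2: get_value() is called after the reassignment, so it looks up the current global size = 44.
Step 3: result = 44

The answer is 44.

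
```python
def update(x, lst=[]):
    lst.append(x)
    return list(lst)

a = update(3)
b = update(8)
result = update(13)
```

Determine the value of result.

Step 1: Default list is shared. list() creates copies for return values.
Step 2: Internal list grows: [3] -> [3, 8] -> [3, 8, 13].
Step 3: result = [3, 8, 13]

The answer is [3, 8, 13].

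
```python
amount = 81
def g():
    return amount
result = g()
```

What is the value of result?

Step 1: amount = 81 is defined in the global scope.
Step 2: g() looks up amount. No local amount exists, so Python checks the global scope via LEGB rule and finds amount = 81.
Step 3: result = 81

The answer is 81.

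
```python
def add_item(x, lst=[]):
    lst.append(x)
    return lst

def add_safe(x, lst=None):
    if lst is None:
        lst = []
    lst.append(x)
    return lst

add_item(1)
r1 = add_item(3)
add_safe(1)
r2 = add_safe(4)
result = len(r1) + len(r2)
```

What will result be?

Step 1: add_item shares mutable default: after 2 calls, lst = [1, 3], len = 2.
Step 2: add_safe creates fresh list each time: r2 = [4], len = 1.
Step 3: result = 2 + 1 = 3

The answer is 3.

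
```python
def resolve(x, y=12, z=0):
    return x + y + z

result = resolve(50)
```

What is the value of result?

Step 1: resolve(50) uses defaults y = 12, z = 0.
Step 2: Returns 50 + 12 + 0 = 62.
Step 3: result = 62

The answer is 62.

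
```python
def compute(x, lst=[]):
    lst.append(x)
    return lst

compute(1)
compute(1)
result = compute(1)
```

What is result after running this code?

Step 1: Mutable default argument gotcha! The list [] is created once.
Step 2: Each call appends to the SAME list: [1], [1, 1], [1, 1, 1].
Step 3: result = [1, 1, 1]

The answer is [1, 1, 1].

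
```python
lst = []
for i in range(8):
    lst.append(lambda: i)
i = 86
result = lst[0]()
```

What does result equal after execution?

Step 1: Lambdas capture the variable i by reference, not by value.
Step 2: After the loop, i is reassigned to 86.
Step 3: lst[0]() looks up the current i = 86. result = 86

The answer is 86.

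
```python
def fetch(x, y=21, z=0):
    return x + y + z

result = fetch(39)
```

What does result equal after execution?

Step 1: fetch(39) uses defaults y = 21, z = 0.
Step 2: Returns 39 + 21 + 0 = 60.
Step 3: result = 60

The answer is 60.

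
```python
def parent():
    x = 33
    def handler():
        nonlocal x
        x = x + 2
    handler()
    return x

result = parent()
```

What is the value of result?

Step 1: parent() sets x = 33.
Step 2: handler() uses nonlocal to modify x in parent's scope: x = 33 + 2 = 35.
Step 3: parent() returns the modified x = 35

The answer is 35.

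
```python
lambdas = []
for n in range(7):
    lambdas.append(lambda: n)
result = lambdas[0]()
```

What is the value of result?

Step 1: The loop creates 7 lambdas, all referencing the same variable n.
Step 2: After the loop, n = 6 (final value).
Step 3: lambdas[0]() looks up n at call time and finds 6. This is the late binding gotcha. result = 6

The answer is 6.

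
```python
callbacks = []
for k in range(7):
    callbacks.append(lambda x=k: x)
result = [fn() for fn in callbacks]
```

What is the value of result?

Step 1: Default arg x=k captures k at each iteration.
Step 2: Each lambda has its own default: 0, 1, ..., 6.
Step 3: result = [0, 1, 2, 3, 4, 5, 6]

The answer is [0, 1, 2, 3, 4, 5, 6].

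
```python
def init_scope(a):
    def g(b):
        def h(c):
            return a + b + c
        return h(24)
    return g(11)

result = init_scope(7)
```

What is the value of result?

Step 1: a = 7, b = 11, c = 24 across three nested scopes.
Step 2: h() accesses all three via LEGB rule.
Step 3: result = 7 + 11 + 24 = 42

The answer is 42.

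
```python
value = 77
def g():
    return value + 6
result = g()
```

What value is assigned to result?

Step 1: value = 77 is defined globally.
Step 2: g() looks up value from global scope = 77, then computes 77 + 6 = 83.
Step 3: result = 83

The answer is 83.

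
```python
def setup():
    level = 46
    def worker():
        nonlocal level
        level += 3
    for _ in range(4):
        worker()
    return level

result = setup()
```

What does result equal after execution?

Step 1: level = 46.
Step 2: worker() is called 4 times in a loop, each adding 3 via nonlocal.
Step 3: level = 46 + 3 * 4 = 58

The answer is 58.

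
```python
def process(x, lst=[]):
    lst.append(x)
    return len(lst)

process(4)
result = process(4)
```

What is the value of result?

Step 1: Mutable default list persists between calls.
Step 2: First call: lst = [4], len = 1. Second call: lst = [4, 4], len = 2.
Step 3: result = 2

The answer is 2.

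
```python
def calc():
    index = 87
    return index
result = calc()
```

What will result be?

Step 1: calc() defines index = 87 in its local scope.
Step 2: return index finds the local variable index = 87.
Step 3: result = 87

The answer is 87.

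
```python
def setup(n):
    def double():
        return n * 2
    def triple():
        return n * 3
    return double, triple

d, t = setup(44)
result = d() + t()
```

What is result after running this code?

Step 1: Both closures capture the same n = 44.
Step 2: d() = 44 * 2 = 88, t() = 44 * 3 = 132.
Step 3: result = 88 + 132 = 220

The answer is 220.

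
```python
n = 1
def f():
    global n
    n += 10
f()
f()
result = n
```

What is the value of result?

Step 1: n = 1.
Step 2: First f(): n = 1 + 10 = 11.
Step 3: Second f(): n = 11 + 10 = 21. result = 21

The answer is 21.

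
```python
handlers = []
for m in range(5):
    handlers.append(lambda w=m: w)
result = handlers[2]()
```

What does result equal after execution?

Step 1: Default argument w=m captures m's value at each iteration.
Step 2: handlers[2] captured w = 2 when m was 2.
Step 3: result = 2

The answer is 2.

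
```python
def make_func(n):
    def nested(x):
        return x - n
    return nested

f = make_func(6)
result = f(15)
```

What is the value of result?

Step 1: make_func(6) creates a closure capturing n = 6.
Step 2: f(15) computes 15 - 6 = 9.
Step 3: result = 9

The answer is 9.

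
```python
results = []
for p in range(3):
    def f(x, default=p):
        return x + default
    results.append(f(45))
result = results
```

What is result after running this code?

Step 1: Default argument default=p is evaluated at function definition time.
Step 2: Each iteration creates f with default = current p value.
Step 3: f(45) returns 45 + default. results = [45, 46, 47]

The answer is [45, 46, 47].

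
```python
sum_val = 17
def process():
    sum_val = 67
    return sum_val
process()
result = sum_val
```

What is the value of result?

Step 1: sum_val = 17 globally.
Step 2: process() creates a LOCAL sum_val = 67 (no global keyword!).
Step 3: The global sum_val is unchanged. result = 17

The answer is 17.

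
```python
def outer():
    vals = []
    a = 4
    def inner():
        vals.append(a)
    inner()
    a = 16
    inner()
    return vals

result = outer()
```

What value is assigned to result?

Step 1: a = 4. inner() appends current a to vals.
Step 2: First inner(): appends 4. Then a = 16.
Step 3: Second inner(): appends 16 (closure sees updated a). result = [4, 16]

The answer is [4, 16].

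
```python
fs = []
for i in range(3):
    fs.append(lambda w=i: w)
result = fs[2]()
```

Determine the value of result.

Step 1: Default argument w=i captures i's value at each iteration.
Step 2: fs[2] captured w = 2 when i was 2.
Step 3: result = 2

The answer is 2.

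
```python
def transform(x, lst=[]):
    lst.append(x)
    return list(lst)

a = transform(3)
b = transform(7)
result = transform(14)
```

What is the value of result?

Step 1: Default list is shared. list() creates copies for return values.
Step 2: Internal list grows: [3] -> [3, 7] -> [3, 7, 14].
Step 3: result = [3, 7, 14]

The answer is [3, 7, 14].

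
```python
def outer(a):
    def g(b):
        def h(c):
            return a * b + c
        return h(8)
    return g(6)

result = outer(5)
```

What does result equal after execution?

Step 1: a = 5, b = 6, c = 8.
Step 2: h() computes a * b + c = 5 * 6 + 8 = 38.
Step 3: result = 38

The answer is 38.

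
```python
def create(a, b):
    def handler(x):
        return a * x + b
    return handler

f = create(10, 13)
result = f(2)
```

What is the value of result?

Step 1: create(10, 13) captures a = 10, b = 13.
Step 2: f(2) computes 10 * 2 + 13 = 33.
Step 3: result = 33

The answer is 33.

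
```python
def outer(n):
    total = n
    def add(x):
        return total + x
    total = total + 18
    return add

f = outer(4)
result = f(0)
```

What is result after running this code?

Step 1: outer(4) sets total = 4, then total = 4 + 18 = 22.
Step 2: Closures capture by reference, so add sees total = 22.
Step 3: f(0) returns 22 + 0 = 22

The answer is 22.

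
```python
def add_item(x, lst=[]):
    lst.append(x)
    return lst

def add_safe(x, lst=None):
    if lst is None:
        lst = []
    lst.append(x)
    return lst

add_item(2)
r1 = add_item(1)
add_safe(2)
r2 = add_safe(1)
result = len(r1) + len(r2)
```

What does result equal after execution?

Step 1: add_item shares mutable default: after 2 calls, lst = [2, 1], len = 2.
Step 2: add_safe creates fresh list each time: r2 = [1], len = 1.
Step 3: result = 2 + 1 = 3

The answer is 3.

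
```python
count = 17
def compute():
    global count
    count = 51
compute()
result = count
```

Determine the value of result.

Step 1: count = 17 globally.
Step 2: compute() declares global count and sets it to 51.
Step 3: After compute(), global count = 51. result = 51

The answer is 51.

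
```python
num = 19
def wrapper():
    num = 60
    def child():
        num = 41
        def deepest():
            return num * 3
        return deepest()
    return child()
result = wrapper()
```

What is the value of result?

Step 1: deepest() looks up num through LEGB: not local, finds num = 41 in enclosing child().
Step 2: Returns 41 * 3 = 123.
Step 3: result = 123

The answer is 123.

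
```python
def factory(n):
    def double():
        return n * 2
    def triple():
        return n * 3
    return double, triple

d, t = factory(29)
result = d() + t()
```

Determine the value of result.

Step 1: Both closures capture the same n = 29.
Step 2: d() = 29 * 2 = 58, t() = 29 * 3 = 87.
Step 3: result = 58 + 87 = 145

The answer is 145.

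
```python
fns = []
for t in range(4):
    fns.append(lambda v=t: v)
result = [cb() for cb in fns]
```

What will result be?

Step 1: Default arg v=t captures t at each iteration.
Step 2: Each lambda has its own default: 0, 1, ..., 3.
Step 3: result = [0, 1, 2, 3]

The answer is [0, 1, 2, 3].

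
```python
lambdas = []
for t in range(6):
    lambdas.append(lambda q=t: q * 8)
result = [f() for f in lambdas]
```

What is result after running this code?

Step 1: Default arg q=t captures t at each iteration.
Step 2: lambdas[k] has q defaulting to k, returns k * 8.
Step 3: result = [0, 8, 16, 24, 32, 40]

The answer is [0, 8, 16, 24, 32, 40].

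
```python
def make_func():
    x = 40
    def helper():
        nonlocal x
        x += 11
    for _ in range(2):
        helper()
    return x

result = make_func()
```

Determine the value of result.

Step 1: x = 40.
Step 2: helper() is called 2 times in a loop, each adding 11 via nonlocal.
Step 3: x = 40 + 11 * 2 = 62

The answer is 62.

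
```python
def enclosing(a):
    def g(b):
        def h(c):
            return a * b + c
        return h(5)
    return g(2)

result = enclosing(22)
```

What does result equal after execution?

Step 1: a = 22, b = 2, c = 5.
Step 2: h() computes a * b + c = 22 * 2 + 5 = 49.
Step 3: result = 49

The answer is 49.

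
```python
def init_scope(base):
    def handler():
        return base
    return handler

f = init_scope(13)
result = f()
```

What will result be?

Step 1: init_scope(13) creates closure capturing base = 13.
Step 2: f() returns the captured base = 13.
Step 3: result = 13

The answer is 13.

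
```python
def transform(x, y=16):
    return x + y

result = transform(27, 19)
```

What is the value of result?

Step 1: transform(27, 19) overrides default y with 19.
Step 2: Returns 27 + 19 = 46.
Step 3: result = 46

The answer is 46.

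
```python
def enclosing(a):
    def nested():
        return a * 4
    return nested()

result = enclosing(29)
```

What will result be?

Step 1: enclosing(29) binds parameter a = 29.
Step 2: nested() accesses a = 29 from enclosing scope.
Step 3: result = 29 * 4 = 116

The answer is 116.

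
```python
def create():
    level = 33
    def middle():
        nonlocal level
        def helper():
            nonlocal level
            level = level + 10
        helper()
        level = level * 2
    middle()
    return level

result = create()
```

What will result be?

Step 1: level = 33.
Step 2: helper() adds 10: level = 33 + 10 = 43.
Step 3: middle() doubles: level = 43 * 2 = 86.
Step 4: result = 86

The answer is 86.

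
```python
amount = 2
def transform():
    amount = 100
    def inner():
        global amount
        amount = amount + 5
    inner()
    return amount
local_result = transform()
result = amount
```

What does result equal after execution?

Step 1: Global amount = 2. transform() creates local amount = 100.
Step 2: inner() declares global amount and adds 5: global amount = 2 + 5 = 7.
Step 3: transform() returns its local amount = 100 (unaffected by inner).
Step 4: result = global amount = 7

The answer is 7.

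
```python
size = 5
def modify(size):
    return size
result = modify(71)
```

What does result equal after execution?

Step 1: Global size = 5.
Step 2: modify(71) takes parameter size = 71, which shadows the global.
Step 3: result = 71

The answer is 71.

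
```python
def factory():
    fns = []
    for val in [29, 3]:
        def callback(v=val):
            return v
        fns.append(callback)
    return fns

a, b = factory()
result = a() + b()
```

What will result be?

Step 1: Default argument v=val captures val at each iteration.
Step 2: a() returns 29 (captured at first iteration), b() returns 3 (captured at second).
Step 3: result = 29 + 3 = 32

The answer is 32.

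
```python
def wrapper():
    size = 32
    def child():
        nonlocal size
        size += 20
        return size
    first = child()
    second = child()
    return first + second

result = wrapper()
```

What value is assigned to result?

Step 1: size starts at 32.
Step 2: First call: size = 32 + 20 = 52, returns 52.
Step 3: Second call: size = 52 + 20 = 72, returns 72.
Step 4: result = 52 + 72 = 124

The answer is 124.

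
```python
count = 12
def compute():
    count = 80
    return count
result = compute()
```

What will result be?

Step 1: Global count = 12.
Step 2: compute() creates local count = 80, shadowing the global.
Step 3: Returns local count = 80. result = 80

The answer is 80.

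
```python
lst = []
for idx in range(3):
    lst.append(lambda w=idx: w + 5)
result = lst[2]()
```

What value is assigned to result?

Step 1: Default argument w=idx captures idx's value at definition time.
Step 2: lst[2] was defined when idx = 2, so w defaults to 2.
Step 3: result = 2 + 5 = 7 (default arg fixes the late binding issue)

The answer is 7.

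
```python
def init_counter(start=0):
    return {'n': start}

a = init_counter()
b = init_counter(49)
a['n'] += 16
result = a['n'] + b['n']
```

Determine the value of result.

Step 1: init_counter() returns a new dict each call (immutable default 0).
Step 2: a = {'n': 0}, b = {'n': 49}.
Step 3: a['n'] += 16 = 16. result = 16 + 49 = 65

The answer is 65.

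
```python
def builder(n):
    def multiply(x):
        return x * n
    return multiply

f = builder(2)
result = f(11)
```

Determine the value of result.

Step 1: builder(2) returns multiply closure with n = 2.
Step 2: f(11) computes 11 * 2 = 22.
Step 3: result = 22

The answer is 22.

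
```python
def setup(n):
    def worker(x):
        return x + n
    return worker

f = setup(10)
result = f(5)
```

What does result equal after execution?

Step 1: setup(10) creates a closure that captures n = 10.
Step 2: f(5) calls the closure with x = 5, returning 5 + 10 = 15.
Step 3: result = 15

The answer is 15.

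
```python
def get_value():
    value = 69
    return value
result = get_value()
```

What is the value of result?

Step 1: get_value() defines value = 69 in its local scope.
Step 2: return value finds the local variable value = 69.
Step 3: result = 69

The answer is 69.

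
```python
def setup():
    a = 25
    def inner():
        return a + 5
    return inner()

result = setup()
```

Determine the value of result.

Step 1: setup() defines a = 25.
Step 2: inner() reads a = 25 from enclosing scope, returns 25 + 5 = 30.
Step 3: result = 30

The answer is 30.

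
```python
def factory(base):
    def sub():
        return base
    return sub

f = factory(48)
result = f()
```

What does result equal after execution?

Step 1: factory(48) creates closure capturing base = 48.
Step 2: f() returns the captured base = 48.
Step 3: result = 48

The answer is 48.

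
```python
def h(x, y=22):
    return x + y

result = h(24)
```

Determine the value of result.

Step 1: h(24) uses default y = 22.
Step 2: Returns 24 + 22 = 46.
Step 3: result = 46

The answer is 46.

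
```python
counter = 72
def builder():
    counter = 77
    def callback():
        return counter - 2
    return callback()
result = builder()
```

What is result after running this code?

Step 1: builder() shadows global counter with counter = 77.
Step 2: callback() finds counter = 77 in enclosing scope, computes 77 - 2 = 75.
Step 3: result = 75

The answer is 75.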